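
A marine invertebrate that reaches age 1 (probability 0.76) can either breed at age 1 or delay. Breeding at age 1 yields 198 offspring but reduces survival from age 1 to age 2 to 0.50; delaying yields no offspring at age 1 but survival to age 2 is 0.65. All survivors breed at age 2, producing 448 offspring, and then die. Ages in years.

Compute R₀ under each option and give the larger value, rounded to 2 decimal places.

breed at age 1: R₀ = 0.76 × (198 + 0.50 × 448) = 0.76 × 422.0000 = 320.7200
delay to age 2: R₀ = 0.76 × (0.65 × 448) = 0.76 × 291.2000 = 221.3120
Higher: breed at age 1 (320.7200).

320.72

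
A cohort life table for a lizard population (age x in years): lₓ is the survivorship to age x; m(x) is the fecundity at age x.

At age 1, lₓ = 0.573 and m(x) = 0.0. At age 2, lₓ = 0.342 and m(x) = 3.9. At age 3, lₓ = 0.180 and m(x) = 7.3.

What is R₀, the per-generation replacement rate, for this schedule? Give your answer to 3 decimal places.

R₀ = Σ lₓ m(x):
  age 1: 0.573 × 0.0 = 0.0000
  age 2: 0.342 × 3.9 = 1.3338
  age 3: 0.180 × 7.3 = 1.3140
R₀ = 0.0000 + 1.3338 + 1.3140 = 2.6478

2.648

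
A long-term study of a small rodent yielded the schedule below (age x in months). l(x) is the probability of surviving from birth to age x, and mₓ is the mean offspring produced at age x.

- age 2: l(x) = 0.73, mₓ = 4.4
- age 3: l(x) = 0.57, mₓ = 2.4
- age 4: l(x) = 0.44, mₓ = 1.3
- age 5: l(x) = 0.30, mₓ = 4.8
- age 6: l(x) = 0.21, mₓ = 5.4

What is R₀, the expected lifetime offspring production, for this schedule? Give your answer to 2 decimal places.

R₀ = Σ l(x) mₓ:
  age 2: 0.73 × 4.4 = 3.2120
  age 3: 0.57 × 2.4 = 1.3680
  age 4: 0.44 × 1.3 = 0.5720
  age 5: 0.30 × 4.8 = 1.4400
  age 6: 0.21 × 5.4 = 1.1340
R₀ = 3.2120 + 1.3680 + 0.5720 + 1.4400 + 1.1340 = 7.7260

7.73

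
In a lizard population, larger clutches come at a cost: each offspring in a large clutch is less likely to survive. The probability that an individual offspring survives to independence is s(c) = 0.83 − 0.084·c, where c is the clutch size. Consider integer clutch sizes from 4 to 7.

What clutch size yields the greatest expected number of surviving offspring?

Expected surviving offspring = c × s(c):
  c=4: 4 × 0.494 = 1.976
  c=5: 5 × 0.410 = 2.050
  c=6: 6 × 0.326 = 1.956
  c=7: 7 × 0.242 = 1.694
Maximum at c = 5 (2.050 surviving offspring).

5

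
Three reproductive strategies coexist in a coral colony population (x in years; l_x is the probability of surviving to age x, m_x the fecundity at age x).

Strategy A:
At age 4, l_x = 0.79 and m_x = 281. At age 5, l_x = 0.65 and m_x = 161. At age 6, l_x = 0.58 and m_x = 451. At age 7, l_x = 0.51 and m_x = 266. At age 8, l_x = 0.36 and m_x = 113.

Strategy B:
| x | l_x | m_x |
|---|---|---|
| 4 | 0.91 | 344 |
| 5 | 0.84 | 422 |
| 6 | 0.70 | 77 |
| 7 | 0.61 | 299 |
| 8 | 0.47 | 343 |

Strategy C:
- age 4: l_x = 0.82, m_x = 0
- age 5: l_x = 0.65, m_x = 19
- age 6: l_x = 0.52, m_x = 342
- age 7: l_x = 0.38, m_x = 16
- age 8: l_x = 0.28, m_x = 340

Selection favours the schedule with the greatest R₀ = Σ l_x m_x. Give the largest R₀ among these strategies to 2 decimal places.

Strategy A: R₀ = 0.79×281 + 0.65×161 + 0.58×451 + 0.51×266 + 0.36×113 = 764.5600
Strategy B: R₀ = 0.91×344 + 0.84×422 + 0.70×77 + 0.61×299 + 0.47×343 = 1065.0200
Strategy C: R₀ = 0.82×0 + 0.65×19 + 0.52×342 + 0.38×16 + 0.28×340 = 291.4700
Highest R₀: strategy B with 1065.0200.

1065.02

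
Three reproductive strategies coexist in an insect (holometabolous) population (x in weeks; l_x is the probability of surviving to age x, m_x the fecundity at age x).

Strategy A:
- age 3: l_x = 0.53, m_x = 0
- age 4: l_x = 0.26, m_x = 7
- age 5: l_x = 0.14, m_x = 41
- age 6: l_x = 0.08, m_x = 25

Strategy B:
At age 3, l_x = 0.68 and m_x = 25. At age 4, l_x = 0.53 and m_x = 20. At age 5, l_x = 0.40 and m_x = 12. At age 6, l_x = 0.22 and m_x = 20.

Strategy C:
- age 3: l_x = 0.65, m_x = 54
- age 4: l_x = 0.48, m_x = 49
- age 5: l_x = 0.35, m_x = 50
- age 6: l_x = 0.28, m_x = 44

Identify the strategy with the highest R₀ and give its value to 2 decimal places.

Strategy A: R₀ = 0.53×0 + 0.26×7 + 0.14×41 + 0.08×25 = 9.5600
Strategy B: R₀ = 0.68×25 + 0.53×20 + 0.40×12 + 0.22×20 = 36.8000
Strategy C: R₀ = 0.65×54 + 0.48×49 + 0.35×50 + 0.28×44 = 88.4400
Highest R₀: strategy C with 88.4400.

88.44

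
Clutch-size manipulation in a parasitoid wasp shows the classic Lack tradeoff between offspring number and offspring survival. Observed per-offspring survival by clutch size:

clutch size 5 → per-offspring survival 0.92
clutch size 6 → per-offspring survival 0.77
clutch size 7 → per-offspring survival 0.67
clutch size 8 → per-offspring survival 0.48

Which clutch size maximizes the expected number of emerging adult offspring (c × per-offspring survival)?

Expected emerging adult offspring = c × s(c):
  c=5: 5 × 0.92 = 4.600
  c=6: 6 × 0.77 = 4.620
  c=7: 7 × 0.67 = 4.690
  c=8: 8 × 0.48 = 3.840
Maximum at c = 7 (4.690 emerging adult offspring).

7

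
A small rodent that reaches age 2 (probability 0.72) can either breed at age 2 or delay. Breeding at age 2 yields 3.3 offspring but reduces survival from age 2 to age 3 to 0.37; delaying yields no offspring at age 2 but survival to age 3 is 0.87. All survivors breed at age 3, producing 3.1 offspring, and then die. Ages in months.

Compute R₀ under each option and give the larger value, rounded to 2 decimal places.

breed at age 2: R₀ = 0.72 × (3.3 + 0.37 × 3.1) = 0.72 × 4.4470 = 3.2018
delay to age 3: R₀ = 0.72 × (0.87 × 3.1) = 0.72 × 2.6970 = 1.9418
Higher: breed at age 2 (3.2018).

3.20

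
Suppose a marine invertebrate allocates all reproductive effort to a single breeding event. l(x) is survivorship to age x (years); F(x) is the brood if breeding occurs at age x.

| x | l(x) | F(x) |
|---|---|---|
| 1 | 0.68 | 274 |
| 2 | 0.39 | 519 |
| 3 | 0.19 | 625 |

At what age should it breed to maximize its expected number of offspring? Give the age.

2

Expected offspring if breeding at age x = l(x) × F(x):
  age 1: 0.68 × 274 = 186.320
  age 2: 0.39 × 519 = 202.410
  age 3: 0.19 × 625 = 118.750
Maximum at age 2 (202.410).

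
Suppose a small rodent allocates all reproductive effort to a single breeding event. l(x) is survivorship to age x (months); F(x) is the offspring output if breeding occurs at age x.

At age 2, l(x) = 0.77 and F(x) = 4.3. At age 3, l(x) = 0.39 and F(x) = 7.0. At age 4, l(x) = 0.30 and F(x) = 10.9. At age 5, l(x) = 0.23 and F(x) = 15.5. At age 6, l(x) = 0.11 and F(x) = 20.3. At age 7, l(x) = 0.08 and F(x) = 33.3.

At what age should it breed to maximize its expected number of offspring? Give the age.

Expected offspring if breeding at age x = l(x) × F(x):
  age 2: 0.77 × 4.3 = 3.311
  age 3: 0.39 × 7.0 = 2.730
  age 4: 0.30 × 10.9 = 3.270
  age 5: 0.23 × 15.5 = 3.565
  age 6: 0.11 × 20.3 = 2.233
  age 7: 0.08 × 33.3 = 2.664
Maximum at age 5 (3.565).

5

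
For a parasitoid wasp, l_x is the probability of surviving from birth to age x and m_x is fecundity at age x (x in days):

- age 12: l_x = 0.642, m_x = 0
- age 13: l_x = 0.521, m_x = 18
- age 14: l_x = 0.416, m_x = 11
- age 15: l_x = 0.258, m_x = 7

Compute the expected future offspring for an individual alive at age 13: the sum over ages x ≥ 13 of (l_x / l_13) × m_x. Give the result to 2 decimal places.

l_13 = 0.521. Conditional survival from age 13 to x is l_x / l_13.
  x=13: (0.521/0.521) × 18 = 18.0000
  x=14: (0.416/0.521) × 11 = 8.7831
  x=15: (0.258/0.521) × 7 = 3.4664
Sum = 18.0000 + 8.7831 + 3.4664 = 30.2495

30.25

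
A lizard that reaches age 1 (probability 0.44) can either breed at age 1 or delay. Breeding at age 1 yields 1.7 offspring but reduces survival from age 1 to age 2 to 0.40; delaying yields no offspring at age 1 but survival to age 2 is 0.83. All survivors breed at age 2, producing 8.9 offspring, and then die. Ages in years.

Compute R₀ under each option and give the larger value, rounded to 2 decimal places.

3.25

breed at age 1: R₀ = 0.44 × (1.7 + 0.40 × 8.9) = 0.44 × 5.2600 = 2.3144
delay to age 2: R₀ = 0.44 × (0.83 × 8.9) = 0.44 × 7.3870 = 3.2503
Higher: delay to age 2 (3.2503).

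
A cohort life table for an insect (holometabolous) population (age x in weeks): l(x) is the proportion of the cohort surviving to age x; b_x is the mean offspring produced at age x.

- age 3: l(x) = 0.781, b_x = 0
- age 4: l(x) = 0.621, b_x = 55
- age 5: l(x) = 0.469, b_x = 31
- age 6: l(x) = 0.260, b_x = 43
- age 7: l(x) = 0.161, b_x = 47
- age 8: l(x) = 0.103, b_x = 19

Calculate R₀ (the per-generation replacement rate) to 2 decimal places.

R₀ = Σ l(x) b_x:
  age 3: 0.781 × 0 = 0.0000
  age 4: 0.621 × 55 = 34.1550
  age 5: 0.469 × 31 = 14.5390
  age 6: 0.260 × 43 = 11.1800
  age 7: 0.161 × 47 = 7.5670
  age 8: 0.103 × 19 = 1.9570
R₀ = 0.0000 + 34.1550 + 14.5390 + 11.1800 + 7.5670 + 1.9570 = 69.3980

69.40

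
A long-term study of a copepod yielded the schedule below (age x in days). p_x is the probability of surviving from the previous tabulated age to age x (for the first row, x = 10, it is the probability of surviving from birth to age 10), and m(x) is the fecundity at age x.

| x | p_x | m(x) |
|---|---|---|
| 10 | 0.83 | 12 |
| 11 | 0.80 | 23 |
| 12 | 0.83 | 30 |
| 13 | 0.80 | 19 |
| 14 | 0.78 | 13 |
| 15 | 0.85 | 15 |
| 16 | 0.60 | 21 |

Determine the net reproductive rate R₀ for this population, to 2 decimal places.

Survivorship from birth: l_x = p_10·p_11·…·p_x.
  l_10 = 0.83000
  l_11 = 0.66400
  l_12 = 0.55112
  l_13 = 0.44090
  l_14 = 0.34390
  l_15 = 0.29231
  l_16 = 0.17539
R₀ = Σ l_x m(x):
  age 10: 0.83000 × 12 = 9.9600
  age 11: 0.66400 × 23 = 15.2720
  age 12: 0.55112 × 30 = 16.5336
  age 13: 0.44090 × 19 = 8.3771
  age 14: 0.34390 × 13 = 4.4707
  age 15: 0.29231 × 15 = 4.3847
  age 16: 0.17539 × 21 = 3.6832
R₀ = 9.9600 + 15.2720 + 16.5336 + 8.3771 + 4.4707 + 4.3847 + 3.6832 = 62.6812

62.68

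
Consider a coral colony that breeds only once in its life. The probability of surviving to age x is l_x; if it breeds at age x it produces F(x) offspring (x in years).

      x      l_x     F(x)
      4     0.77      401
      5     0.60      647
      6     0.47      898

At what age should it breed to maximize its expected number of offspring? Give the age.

Expected offspring if breeding at age x = l_x × F(x):
  age 4: 0.77 × 401 = 308.770
  age 5: 0.60 × 647 = 388.200
  age 6: 0.47 × 898 = 422.060
Maximum at age 6 (422.060).

6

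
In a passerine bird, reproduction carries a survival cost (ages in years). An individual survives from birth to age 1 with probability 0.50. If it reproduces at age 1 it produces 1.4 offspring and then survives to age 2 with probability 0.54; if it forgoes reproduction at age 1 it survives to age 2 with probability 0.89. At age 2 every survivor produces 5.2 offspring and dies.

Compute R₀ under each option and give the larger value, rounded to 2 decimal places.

2.31

breed at age 1: R₀ = 0.50 × (1.4 + 0.54 × 5.2) = 0.50 × 4.2080 = 2.1040
delay to age 2: R₀ = 0.50 × (0.89 × 5.2) = 0.50 × 4.6280 = 2.3140
Higher: delay to age 2 (2.3140).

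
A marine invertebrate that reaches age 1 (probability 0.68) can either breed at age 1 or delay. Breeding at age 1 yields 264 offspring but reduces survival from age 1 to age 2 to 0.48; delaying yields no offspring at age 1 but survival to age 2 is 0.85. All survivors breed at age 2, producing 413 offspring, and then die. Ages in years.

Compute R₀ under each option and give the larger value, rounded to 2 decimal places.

314.32

breed at age 1: R₀ = 0.68 × (264 + 0.48 × 413) = 0.68 × 462.2400 = 314.3232
delay to age 2: R₀ = 0.68 × (0.85 × 413) = 0.68 × 351.0500 = 238.7140
Higher: breed at age 1 (314.3232).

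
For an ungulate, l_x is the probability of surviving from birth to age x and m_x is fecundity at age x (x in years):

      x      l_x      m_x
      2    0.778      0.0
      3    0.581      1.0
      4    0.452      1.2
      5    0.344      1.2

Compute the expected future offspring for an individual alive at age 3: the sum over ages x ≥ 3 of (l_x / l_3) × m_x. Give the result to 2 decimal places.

l_3 = 0.581. Conditional survival from age 3 to x is l_x / l_3.
  x=3: (0.581/0.581) × 1.0 = 1.0000
  x=4: (0.452/0.581) × 1.2 = 0.9336
  x=5: (0.344/0.581) × 1.2 = 0.7105
Sum = 1.0000 + 0.9336 + 0.7105 = 2.6441

2.64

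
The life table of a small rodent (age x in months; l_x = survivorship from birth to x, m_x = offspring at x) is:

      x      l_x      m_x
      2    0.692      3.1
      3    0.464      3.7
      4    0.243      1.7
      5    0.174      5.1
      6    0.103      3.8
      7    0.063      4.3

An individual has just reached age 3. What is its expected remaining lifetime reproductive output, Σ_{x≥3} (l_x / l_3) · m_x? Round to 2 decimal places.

l_3 = 0.464. Conditional survival from age 3 to x is l_x / l_3.
  x=3: (0.464/0.464) × 3.7 = 3.7000
  x=4: (0.243/0.464) × 1.7 = 0.8903
  x=5: (0.174/0.464) × 5.1 = 1.9125
  x=6: (0.103/0.464) × 3.8 = 0.8435
  x=7: (0.063/0.464) × 4.3 = 0.5838
Sum = 3.7000 + 0.8903 + 1.9125 + 0.8435 + 0.5838 = 7.9302

7.93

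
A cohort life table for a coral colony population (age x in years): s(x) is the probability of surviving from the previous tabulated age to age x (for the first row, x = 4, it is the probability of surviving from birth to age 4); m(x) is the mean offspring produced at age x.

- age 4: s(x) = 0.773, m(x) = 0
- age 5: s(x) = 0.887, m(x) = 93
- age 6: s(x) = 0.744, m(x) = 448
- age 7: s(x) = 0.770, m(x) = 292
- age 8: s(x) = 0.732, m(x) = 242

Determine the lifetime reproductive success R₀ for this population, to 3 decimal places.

476.579

Survivorship from birth: l_x = s_4·s_5·…·s_x.
  l_4 = 0.77300
  l_5 = 0.68565
  l_6 = 0.51012
  l_7 = 0.39280
  l_8 = 0.28753
R₀ = Σ l_x m(x):
  age 4: 0.77300 × 0 = 0.0000
  age 5: 0.68565 × 93 = 63.7655
  age 6: 0.51012 × 448 = 228.5338
  age 7: 0.39280 × 292 = 114.6976
  age 8: 0.28753 × 242 = 69.5823
R₀ = 0.0000 + 63.7655 + 228.5338 + 114.6976 + 69.5823 = 476.5791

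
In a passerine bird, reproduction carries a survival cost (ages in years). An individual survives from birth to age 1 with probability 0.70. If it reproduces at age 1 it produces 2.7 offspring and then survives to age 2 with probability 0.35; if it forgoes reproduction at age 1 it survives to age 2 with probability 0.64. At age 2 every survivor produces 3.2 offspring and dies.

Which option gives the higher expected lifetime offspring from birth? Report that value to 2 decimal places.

breed at age 1: R₀ = 0.70 × (2.7 + 0.35 × 3.2) = 0.70 × 3.8200 = 2.6740
delay to age 2: R₀ = 0.70 × (0.64 × 3.2) = 0.70 × 2.0480 = 1.4336
Higher: breed at age 1 (2.6740).

2.67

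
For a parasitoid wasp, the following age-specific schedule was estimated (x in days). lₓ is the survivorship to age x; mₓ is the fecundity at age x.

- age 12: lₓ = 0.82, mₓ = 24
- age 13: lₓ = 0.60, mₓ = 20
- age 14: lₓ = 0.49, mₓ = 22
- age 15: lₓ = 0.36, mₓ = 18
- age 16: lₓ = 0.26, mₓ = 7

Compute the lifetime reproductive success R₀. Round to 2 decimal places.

R₀ = Σ lₓ mₓ:
  age 12: 0.82 × 24 = 19.6800
  age 13: 0.60 × 20 = 12.0000
  age 14: 0.49 × 22 = 10.7800
  age 15: 0.36 × 18 = 6.4800
  age 16: 0.26 × 7 = 1.8200
R₀ = 19.6800 + 12.0000 + 10.7800 + 6.4800 + 1.8200 = 50.7600

50.76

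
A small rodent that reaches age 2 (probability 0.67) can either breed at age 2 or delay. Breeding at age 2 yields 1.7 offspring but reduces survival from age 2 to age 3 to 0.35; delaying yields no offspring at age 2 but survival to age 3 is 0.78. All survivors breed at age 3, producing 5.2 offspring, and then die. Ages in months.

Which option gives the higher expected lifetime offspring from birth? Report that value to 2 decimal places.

breed at age 2: R₀ = 0.67 × (1.7 + 0.35 × 5.2) = 0.67 × 3.5200 = 2.3584
delay to age 3: R₀ = 0.67 × (0.78 × 5.2) = 0.67 × 4.0560 = 2.7175
Higher: delay to age 3 (2.7175).

2.72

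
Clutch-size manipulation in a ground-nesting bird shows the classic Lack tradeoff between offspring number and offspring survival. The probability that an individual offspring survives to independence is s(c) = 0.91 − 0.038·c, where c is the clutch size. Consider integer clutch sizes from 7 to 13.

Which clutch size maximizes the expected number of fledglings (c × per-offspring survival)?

12

Expected fledglings = c × s(c):
  c=7: 7 × 0.644 = 4.508
  c=8: 8 × 0.606 = 4.848
  c=9: 9 × 0.568 = 5.112
  c=10: 10 × 0.530 = 5.300
  c=11: 11 × 0.492 = 5.412
  c=12: 12 × 0.454 = 5.448
  c=13: 13 × 0.416 = 5.408
Maximum at c = 12 (5.448 fledglings).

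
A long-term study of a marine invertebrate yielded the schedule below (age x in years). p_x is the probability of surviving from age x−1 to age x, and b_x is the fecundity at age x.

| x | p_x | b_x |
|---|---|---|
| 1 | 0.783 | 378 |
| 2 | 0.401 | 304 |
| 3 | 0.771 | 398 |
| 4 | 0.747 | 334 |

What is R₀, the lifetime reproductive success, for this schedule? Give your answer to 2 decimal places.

Survivorship from birth: l_x = p_1·p_2·…·p_x.
  l_1 = 0.78300
  l_2 = 0.31398
  l_3 = 0.24208
  l_4 = 0.18083
R₀ = Σ l_x b_x:
  age 1: 0.78300 × 378 = 295.9740
  age 2: 0.31398 × 304 = 95.4499
  age 3: 0.24208 × 398 = 96.3478
  age 4: 0.18083 × 334 = 60.3972
R₀ = 295.9740 + 95.4499 + 96.3478 + 60.3972 = 548.1690

548.17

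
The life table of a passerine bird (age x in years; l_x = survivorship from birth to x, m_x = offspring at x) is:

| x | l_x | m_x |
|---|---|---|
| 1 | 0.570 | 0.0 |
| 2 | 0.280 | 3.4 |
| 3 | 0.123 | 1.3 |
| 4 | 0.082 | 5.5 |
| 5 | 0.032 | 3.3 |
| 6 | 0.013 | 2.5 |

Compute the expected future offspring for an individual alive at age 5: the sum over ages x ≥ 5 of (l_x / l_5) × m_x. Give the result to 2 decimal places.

l_5 = 0.032. Conditional survival from age 5 to x is l_x / l_5.
  x=5: (0.032/0.032) × 3.3 = 3.3000
  x=6: (0.013/0.032) × 2.5 = 1.0156
Sum = 3.3000 + 1.0156 = 4.3156

4.32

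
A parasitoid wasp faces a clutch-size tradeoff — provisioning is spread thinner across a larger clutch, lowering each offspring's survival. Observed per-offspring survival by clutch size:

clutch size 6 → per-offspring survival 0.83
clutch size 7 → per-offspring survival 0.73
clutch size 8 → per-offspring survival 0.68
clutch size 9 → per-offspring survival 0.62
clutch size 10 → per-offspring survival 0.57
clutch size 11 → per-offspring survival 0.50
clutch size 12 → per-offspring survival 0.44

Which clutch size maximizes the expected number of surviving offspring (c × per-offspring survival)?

10

Expected surviving offspring = c × s(c):
  c=6: 6 × 0.83 = 4.980
  c=7: 7 × 0.73 = 5.110
  c=8: 8 × 0.68 = 5.440
  c=9: 9 × 0.62 = 5.580
  c=10: 10 × 0.57 = 5.700
  c=11: 11 × 0.50 = 5.500
  c=12: 12 × 0.44 = 5.280
Maximum at c = 10 (5.700 surviving offspring).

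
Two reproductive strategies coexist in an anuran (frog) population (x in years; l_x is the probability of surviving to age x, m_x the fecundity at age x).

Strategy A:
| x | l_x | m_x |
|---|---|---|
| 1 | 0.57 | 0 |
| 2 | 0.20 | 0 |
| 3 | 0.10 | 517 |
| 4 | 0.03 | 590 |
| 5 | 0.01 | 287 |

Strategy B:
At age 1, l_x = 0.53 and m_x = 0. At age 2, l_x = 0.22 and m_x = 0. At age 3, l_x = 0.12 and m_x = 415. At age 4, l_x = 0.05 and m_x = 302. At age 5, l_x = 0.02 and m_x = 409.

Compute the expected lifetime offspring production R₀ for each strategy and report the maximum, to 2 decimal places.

73.08

Strategy A: R₀ = 0.57×0 + 0.20×0 + 0.10×517 + 0.03×590 + 0.01×287 = 72.2700
Strategy B: R₀ = 0.53×0 + 0.22×0 + 0.12×415 + 0.05×302 + 0.02×409 = 73.0800
Highest R₀: strategy B with 73.0800.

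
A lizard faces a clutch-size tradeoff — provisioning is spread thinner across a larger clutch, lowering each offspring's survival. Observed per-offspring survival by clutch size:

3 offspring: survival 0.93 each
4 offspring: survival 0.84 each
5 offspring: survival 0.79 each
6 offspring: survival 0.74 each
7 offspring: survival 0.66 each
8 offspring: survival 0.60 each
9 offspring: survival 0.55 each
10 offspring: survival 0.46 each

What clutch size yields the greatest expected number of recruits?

Expected recruits = c × s(c):
  c=3: 3 × 0.93 = 2.790
  c=4: 4 × 0.84 = 3.360
  c=5: 5 × 0.79 = 3.950
  c=6: 6 × 0.74 = 4.440
  c=7: 7 × 0.66 = 4.620
  c=8: 8 × 0.60 = 4.800
  c=9: 9 × 0.55 = 4.950
  c=10: 10 × 0.46 = 4.600
Maximum at c = 9 (4.950 recruits).

9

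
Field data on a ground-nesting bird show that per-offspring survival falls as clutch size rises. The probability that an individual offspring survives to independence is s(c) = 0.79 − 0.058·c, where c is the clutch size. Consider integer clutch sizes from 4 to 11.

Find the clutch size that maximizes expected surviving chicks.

7

Expected surviving chicks = c × s(c):
  c=4: 4 × 0.558 = 2.232
  c=5: 5 × 0.500 = 2.500
  c=6: 6 × 0.442 = 2.652
  c=7: 7 × 0.384 = 2.688
  c=8: 8 × 0.326 = 2.608
  c=9: 9 × 0.268 = 2.412
  c=10: 10 × 0.210 = 2.100
  c=11: 11 × 0.152 = 1.672
Maximum at c = 7 (2.688 surviving chicks).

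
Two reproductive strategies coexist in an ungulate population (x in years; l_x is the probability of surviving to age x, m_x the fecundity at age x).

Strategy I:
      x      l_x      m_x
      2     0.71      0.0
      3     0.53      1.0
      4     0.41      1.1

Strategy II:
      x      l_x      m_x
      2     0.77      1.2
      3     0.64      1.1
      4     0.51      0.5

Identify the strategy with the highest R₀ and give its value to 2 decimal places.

1.88

Strategy I: R₀ = 0.71×0.0 + 0.53×1.0 + 0.41×1.1 = 0.9810
Strategy II: R₀ = 0.77×1.2 + 0.64×1.1 + 0.51×0.5 = 1.8830
Highest R₀: strategy II with 1.8830.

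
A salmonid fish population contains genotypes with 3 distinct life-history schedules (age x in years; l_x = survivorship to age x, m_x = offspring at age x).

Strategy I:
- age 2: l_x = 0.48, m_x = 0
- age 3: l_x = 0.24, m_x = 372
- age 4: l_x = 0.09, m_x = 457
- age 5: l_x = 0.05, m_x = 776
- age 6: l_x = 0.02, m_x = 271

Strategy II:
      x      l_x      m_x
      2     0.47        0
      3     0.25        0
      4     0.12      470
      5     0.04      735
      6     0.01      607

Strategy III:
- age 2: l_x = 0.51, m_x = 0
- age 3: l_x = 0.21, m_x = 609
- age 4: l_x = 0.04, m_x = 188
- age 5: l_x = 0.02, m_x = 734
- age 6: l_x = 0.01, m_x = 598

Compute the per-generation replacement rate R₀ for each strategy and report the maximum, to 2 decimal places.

174.63

Strategy I: R₀ = 0.48×0 + 0.24×372 + 0.09×457 + 0.05×776 + 0.02×271 = 174.6300
Strategy II: R₀ = 0.47×0 + 0.25×0 + 0.12×470 + 0.04×735 + 0.01×607 = 91.8700
Strategy III: R₀ = 0.51×0 + 0.21×609 + 0.04×188 + 0.02×734 + 0.01×598 = 156.0700
Highest R₀: strategy I with 174.6300.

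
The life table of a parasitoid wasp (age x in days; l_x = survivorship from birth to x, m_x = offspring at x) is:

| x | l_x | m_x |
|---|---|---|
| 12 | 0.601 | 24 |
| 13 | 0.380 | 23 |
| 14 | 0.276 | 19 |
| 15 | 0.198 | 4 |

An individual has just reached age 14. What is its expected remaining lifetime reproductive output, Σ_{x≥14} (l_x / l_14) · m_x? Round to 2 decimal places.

l_14 = 0.276. Conditional survival from age 14 to x is l_x / l_14.
  x=14: (0.276/0.276) × 19 = 19.0000
  x=15: (0.198/0.276) × 4 = 2.8696
Sum = 19.0000 + 2.8696 = 21.8696

21.87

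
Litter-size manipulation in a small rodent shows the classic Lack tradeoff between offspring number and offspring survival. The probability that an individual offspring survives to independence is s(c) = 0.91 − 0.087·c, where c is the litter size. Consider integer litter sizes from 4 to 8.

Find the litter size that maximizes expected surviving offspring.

Expected surviving offspring = c × s(c):
  c=4: 4 × 0.562 = 2.248
  c=5: 5 × 0.475 = 2.375
  c=6: 6 × 0.388 = 2.328
  c=7: 7 × 0.301 = 2.107
  c=8: 8 × 0.214 = 1.712
Maximum at c = 5 (2.375 surviving offspring).

5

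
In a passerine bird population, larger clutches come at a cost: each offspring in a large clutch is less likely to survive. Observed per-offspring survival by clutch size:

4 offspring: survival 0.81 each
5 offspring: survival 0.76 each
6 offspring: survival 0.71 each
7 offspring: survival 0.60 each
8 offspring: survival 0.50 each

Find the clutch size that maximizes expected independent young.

Expected independent young = c × s(c):
  c=4: 4 × 0.81 = 3.240
  c=5: 5 × 0.76 = 3.800
  c=6: 6 × 0.71 = 4.260
  c=7: 7 × 0.60 = 4.200
  c=8: 8 × 0.50 = 4.000
Maximum at c = 6 (4.260 independent young).

6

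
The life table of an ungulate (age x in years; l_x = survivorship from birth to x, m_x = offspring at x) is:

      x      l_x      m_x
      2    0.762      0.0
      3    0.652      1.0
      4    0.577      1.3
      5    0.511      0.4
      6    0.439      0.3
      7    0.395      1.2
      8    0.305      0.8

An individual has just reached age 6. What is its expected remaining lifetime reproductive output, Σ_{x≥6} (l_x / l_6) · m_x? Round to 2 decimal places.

l_6 = 0.439. Conditional survival from age 6 to x is l_x / l_6.
  x=6: (0.439/0.439) × 0.3 = 0.3000
  x=7: (0.395/0.439) × 1.2 = 1.0797
  x=8: (0.305/0.439) × 0.8 = 0.5558
Sum = 0.3000 + 1.0797 + 0.5558 = 1.9355

1.94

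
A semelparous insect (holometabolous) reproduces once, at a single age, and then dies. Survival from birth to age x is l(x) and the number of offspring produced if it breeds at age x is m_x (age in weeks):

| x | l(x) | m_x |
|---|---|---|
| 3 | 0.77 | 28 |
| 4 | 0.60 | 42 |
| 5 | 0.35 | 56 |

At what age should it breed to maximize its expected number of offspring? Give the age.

4

Expected offspring if breeding at age x = l(x) × m_x:
  age 3: 0.77 × 28 = 21.560
  age 4: 0.60 × 42 = 25.200
  age 5: 0.35 × 56 = 19.600
Maximum at age 4 (25.200).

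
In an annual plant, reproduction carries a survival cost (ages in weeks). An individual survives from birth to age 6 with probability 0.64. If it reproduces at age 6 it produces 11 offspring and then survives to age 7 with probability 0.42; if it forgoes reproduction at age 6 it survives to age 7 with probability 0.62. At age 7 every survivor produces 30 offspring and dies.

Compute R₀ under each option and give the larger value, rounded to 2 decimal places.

15.10

breed at age 6: R₀ = 0.64 × (11 + 0.42 × 30) = 0.64 × 23.6000 = 15.1040
delay to age 7: R₀ = 0.64 × (0.62 × 30) = 0.64 × 18.6000 = 11.9040
Higher: breed at age 6 (15.1040).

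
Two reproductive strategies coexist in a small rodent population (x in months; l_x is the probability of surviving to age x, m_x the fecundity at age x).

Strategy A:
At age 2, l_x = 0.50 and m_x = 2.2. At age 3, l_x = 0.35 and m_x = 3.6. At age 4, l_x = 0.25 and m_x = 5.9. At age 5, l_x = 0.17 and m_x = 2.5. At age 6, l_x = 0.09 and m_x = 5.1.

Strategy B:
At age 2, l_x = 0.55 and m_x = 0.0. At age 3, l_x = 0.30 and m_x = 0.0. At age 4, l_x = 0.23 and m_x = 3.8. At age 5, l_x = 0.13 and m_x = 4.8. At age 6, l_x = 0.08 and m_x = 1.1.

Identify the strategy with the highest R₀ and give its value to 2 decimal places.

4.72

Strategy A: R₀ = 0.50×2.2 + 0.35×3.6 + 0.25×5.9 + 0.17×2.5 + 0.09×5.1 = 4.7190
Strategy B: R₀ = 0.55×0.0 + 0.30×0.0 + 0.23×3.8 + 0.13×4.8 + 0.08×1.1 = 1.5860
Highest R₀: strategy A with 4.7190.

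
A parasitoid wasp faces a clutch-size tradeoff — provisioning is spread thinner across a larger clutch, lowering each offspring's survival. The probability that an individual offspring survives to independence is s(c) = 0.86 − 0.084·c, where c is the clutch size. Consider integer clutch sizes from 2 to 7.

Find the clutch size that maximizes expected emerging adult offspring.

Expected emerging adult offspring = c × s(c):
  c=2: 2 × 0.692 = 1.384
  c=3: 3 × 0.608 = 1.824
  c=4: 4 × 0.524 = 2.096
  c=5: 5 × 0.440 = 2.200
  c=6: 6 × 0.356 = 2.136
  c=7: 7 × 0.272 = 1.904
Maximum at c = 5 (2.200 emerging adult offspring).

5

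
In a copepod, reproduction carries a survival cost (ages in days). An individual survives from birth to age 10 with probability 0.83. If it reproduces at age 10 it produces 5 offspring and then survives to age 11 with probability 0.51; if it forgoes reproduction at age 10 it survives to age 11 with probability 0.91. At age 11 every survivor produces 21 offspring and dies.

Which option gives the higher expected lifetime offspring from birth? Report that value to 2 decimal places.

breed at age 10: R₀ = 0.83 × (5 + 0.51 × 21) = 0.83 × 15.7100 = 13.0393
delay to age 11: R₀ = 0.83 × (0.91 × 21) = 0.83 × 19.1100 = 15.8613
Higher: delay to age 11 (15.8613).

15.86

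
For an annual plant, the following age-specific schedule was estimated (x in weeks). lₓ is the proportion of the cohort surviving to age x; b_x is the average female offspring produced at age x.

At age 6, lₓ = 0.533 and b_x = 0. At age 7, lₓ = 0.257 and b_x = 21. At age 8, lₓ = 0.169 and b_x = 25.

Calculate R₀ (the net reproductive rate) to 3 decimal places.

9.622

R₀ = Σ lₓ b_x:
  age 6: 0.533 × 0 = 0.0000
  age 7: 0.257 × 21 = 5.3970
  age 8: 0.169 × 25 = 4.2250
R₀ = 0.0000 + 5.3970 + 4.2250 = 9.6220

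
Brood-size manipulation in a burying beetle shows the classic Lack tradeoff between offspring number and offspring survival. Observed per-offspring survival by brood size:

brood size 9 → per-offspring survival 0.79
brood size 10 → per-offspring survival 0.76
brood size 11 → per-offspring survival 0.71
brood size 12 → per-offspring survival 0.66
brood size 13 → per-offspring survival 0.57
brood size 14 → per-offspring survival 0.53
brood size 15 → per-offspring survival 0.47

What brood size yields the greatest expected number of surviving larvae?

Expected surviving larvae = c × s(c):
  c=9: 9 × 0.79 = 7.110
  c=10: 10 × 0.76 = 7.600
  c=11: 11 × 0.71 = 7.810
  c=12: 12 × 0.66 = 7.920
  c=13: 13 × 0.57 = 7.410
  c=14: 14 × 0.53 = 7.420
  c=15: 15 × 0.47 = 7.050
Maximum at c = 12 (7.920 surviving larvae).

12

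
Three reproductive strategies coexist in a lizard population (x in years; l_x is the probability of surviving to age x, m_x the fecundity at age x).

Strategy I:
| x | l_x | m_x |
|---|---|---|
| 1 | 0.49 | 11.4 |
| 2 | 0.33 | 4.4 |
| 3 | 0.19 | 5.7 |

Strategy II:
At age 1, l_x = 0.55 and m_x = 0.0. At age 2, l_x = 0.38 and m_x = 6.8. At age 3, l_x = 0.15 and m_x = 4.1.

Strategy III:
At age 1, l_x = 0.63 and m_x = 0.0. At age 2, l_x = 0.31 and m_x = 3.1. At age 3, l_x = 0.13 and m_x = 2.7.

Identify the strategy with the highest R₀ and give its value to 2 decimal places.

8.12

Strategy I: R₀ = 0.49×11.4 + 0.33×4.4 + 0.19×5.7 = 8.1210
Strategy II: R₀ = 0.55×0.0 + 0.38×6.8 + 0.15×4.1 = 3.1990
Strategy III: R₀ = 0.63×0.0 + 0.31×3.1 + 0.13×2.7 = 1.3120
Highest R₀: strategy I with 8.1210.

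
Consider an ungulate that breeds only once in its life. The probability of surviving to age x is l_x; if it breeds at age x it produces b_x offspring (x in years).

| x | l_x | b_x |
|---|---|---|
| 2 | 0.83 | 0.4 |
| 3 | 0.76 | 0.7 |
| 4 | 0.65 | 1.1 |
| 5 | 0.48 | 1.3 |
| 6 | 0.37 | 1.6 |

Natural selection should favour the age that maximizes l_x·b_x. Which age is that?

4

Expected offspring if breeding at age x = l_x × b_x:
  age 2: 0.83 × 0.4 = 0.332
  age 3: 0.76 × 0.7 = 0.532
  age 4: 0.65 × 1.1 = 0.715
  age 5: 0.48 × 1.3 = 0.624
  age 6: 0.37 × 1.6 = 0.592
Maximum at age 4 (0.715).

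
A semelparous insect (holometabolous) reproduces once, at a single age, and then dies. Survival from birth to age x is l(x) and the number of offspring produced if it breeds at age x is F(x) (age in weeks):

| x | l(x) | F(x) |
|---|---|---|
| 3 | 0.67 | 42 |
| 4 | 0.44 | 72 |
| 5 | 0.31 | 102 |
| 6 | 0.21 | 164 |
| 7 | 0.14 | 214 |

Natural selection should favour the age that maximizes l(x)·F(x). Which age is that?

6

Expected offspring if breeding at age x = l(x) × F(x):
  age 3: 0.67 × 42 = 28.140
  age 4: 0.44 × 72 = 31.680
  age 5: 0.31 × 102 = 31.620
  age 6: 0.21 × 164 = 34.440
  age 7: 0.14 × 214 = 29.960
Maximum at age 6 (34.440).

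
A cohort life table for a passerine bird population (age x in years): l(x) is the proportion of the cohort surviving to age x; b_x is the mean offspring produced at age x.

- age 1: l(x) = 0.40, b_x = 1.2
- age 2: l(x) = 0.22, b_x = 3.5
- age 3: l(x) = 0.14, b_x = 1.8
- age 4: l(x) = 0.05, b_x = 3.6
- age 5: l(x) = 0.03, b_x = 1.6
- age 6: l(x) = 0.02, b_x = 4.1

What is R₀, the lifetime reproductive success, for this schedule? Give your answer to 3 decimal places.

R₀ = Σ l(x) b_x:
  age 1: 0.40 × 1.2 = 0.4800
  age 2: 0.22 × 3.5 = 0.7700
  age 3: 0.14 × 1.8 = 0.2520
  age 4: 0.05 × 3.6 = 0.1800
  age 5: 0.03 × 1.6 = 0.0480
  age 6: 0.02 × 4.1 = 0.0820
R₀ = 0.4800 + 0.7700 + 0.2520 + 0.1800 + 0.0480 + 0.0820 = 1.8120

1.812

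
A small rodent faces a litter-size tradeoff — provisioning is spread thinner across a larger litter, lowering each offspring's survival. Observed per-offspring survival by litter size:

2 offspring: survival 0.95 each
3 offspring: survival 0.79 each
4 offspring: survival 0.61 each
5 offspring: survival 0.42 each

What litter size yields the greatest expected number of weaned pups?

Expected weaned pups = c × s(c):
  c=2: 2 × 0.95 = 1.900
  c=3: 3 × 0.79 = 2.370
  c=4: 4 × 0.61 = 2.440
  c=5: 5 × 0.42 = 2.100
Maximum at c = 4 (2.440 weaned pups).

4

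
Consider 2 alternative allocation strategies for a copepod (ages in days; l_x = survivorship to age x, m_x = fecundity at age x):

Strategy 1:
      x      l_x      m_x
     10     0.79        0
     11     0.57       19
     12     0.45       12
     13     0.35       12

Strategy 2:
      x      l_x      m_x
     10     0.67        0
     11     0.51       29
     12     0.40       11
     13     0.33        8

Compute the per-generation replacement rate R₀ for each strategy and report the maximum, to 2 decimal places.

Strategy 1: R₀ = 0.79×0 + 0.57×19 + 0.45×12 + 0.35×12 = 20.4300
Strategy 2: R₀ = 0.67×0 + 0.51×29 + 0.40×11 + 0.33×8 = 21.8300
Highest R₀: strategy 2 with 21.8300.

21.83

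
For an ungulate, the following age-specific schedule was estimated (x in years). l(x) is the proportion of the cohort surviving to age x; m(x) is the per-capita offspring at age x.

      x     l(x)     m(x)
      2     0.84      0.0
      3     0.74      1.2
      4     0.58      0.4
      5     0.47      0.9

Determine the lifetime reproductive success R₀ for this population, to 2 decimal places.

1.54

R₀ = Σ l(x) m(x):
  age 2: 0.84 × 0.0 = 0.0000
  age 3: 0.74 × 1.2 = 0.8880
  age 4: 0.58 × 0.4 = 0.2320
  age 5: 0.47 × 0.9 = 0.4230
R₀ = 0.0000 + 0.8880 + 0.2320 + 0.4230 = 1.5430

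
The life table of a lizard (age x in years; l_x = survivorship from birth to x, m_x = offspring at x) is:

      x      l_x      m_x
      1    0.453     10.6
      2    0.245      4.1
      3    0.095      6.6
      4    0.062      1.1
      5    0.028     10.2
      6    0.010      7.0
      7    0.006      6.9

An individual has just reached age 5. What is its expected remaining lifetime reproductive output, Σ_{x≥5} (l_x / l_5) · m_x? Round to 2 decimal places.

14.18

l_5 = 0.028. Conditional survival from age 5 to x is l_x / l_5.
  x=5: (0.028/0.028) × 10.2 = 10.2000
  x=6: (0.010/0.028) × 7.0 = 2.5000
  x=7: (0.006/0.028) × 6.9 = 1.4786
Sum = 10.2000 + 2.5000 + 1.4786 = 14.1786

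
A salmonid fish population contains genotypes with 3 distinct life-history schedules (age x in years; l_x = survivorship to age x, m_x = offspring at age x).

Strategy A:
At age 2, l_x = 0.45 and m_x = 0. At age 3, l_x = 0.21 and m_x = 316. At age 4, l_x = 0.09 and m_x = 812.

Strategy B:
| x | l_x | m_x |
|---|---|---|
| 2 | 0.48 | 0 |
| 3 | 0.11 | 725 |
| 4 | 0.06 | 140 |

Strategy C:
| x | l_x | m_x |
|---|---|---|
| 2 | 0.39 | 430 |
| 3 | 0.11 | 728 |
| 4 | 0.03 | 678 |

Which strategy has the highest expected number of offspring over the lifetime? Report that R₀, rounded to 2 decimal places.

Strategy A: R₀ = 0.45×0 + 0.21×316 + 0.09×812 = 139.4400
Strategy B: R₀ = 0.48×0 + 0.11×725 + 0.06×140 = 88.1500
Strategy C: R₀ = 0.39×430 + 0.11×728 + 0.03×678 = 268.1200
Highest R₀: strategy C with 268.1200.

268.12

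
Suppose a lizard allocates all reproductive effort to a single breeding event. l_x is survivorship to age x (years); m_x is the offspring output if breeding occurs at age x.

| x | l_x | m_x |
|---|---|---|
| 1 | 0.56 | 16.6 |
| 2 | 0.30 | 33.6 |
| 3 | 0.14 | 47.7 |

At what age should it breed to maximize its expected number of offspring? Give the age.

Expected offspring if breeding at age x = l_x × m_x:
  age 1: 0.56 × 16.6 = 9.296
  age 2: 0.30 × 33.6 = 10.080
  age 3: 0.14 × 47.7 = 6.678
Maximum at age 2 (10.080).

2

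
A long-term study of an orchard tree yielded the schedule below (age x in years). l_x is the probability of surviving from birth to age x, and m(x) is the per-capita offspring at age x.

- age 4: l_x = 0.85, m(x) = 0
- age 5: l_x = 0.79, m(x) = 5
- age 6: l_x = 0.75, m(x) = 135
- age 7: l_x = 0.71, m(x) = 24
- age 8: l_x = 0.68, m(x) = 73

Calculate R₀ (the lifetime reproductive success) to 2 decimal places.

171.88

R₀ = Σ l_x m(x):
  age 4: 0.85 × 0 = 0.0000
  age 5: 0.79 × 5 = 3.9500
  age 6: 0.75 × 135 = 101.2500
  age 7: 0.71 × 24 = 17.0400
  age 8: 0.68 × 73 = 49.6400
R₀ = 0.0000 + 3.9500 + 101.2500 + 17.0400 + 49.6400 = 171.8800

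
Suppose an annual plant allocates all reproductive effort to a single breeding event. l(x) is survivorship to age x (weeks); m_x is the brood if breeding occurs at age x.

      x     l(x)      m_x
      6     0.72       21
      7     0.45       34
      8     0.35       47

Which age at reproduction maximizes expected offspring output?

8

Expected offspring if breeding at age x = l(x) × m_x:
  age 6: 0.72 × 21 = 15.120
  age 7: 0.45 × 34 = 15.300
  age 8: 0.35 × 47 = 16.450
Maximum at age 8 (16.450).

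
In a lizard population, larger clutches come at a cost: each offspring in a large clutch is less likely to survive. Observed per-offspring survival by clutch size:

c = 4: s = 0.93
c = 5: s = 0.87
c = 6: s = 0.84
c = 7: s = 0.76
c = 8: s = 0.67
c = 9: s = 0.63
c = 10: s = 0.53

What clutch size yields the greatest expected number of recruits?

Expected recruits = c × s(c):
  c=4: 4 × 0.93 = 3.720
  c=5: 5 × 0.87 = 4.350
  c=6: 6 × 0.84 = 5.040
  c=7: 7 × 0.76 = 5.320
  c=8: 8 × 0.67 = 5.360
  c=9: 9 × 0.63 = 5.670
  c=10: 10 × 0.53 = 5.300
Maximum at c = 9 (5.670 recruits).

9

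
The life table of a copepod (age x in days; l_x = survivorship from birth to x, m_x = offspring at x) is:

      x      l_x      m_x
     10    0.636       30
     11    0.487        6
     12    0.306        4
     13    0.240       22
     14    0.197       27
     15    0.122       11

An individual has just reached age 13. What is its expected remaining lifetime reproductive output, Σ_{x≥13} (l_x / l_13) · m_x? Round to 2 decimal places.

49.75

l_13 = 0.240. Conditional survival from age 13 to x is l_x / l_13.
  x=13: (0.240/0.240) × 22 = 22.0000
  x=14: (0.197/0.240) × 27 = 22.1625
  x=15: (0.122/0.240) × 11 = 5.5917
Sum = 22.0000 + 22.1625 + 5.5917 = 49.7542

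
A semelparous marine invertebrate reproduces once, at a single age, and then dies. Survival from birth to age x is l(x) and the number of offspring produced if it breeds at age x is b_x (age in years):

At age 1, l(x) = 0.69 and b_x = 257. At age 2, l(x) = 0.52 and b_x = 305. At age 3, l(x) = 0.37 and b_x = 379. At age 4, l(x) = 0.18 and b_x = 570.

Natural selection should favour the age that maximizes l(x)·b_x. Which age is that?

Expected offspring if breeding at age x = l(x) × b_x:
  age 1: 0.69 × 257 = 177.330
  age 2: 0.52 × 305 = 158.600
  age 3: 0.37 × 379 = 140.230
  age 4: 0.18 × 570 = 102.600
Maximum at age 1 (177.330).

1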